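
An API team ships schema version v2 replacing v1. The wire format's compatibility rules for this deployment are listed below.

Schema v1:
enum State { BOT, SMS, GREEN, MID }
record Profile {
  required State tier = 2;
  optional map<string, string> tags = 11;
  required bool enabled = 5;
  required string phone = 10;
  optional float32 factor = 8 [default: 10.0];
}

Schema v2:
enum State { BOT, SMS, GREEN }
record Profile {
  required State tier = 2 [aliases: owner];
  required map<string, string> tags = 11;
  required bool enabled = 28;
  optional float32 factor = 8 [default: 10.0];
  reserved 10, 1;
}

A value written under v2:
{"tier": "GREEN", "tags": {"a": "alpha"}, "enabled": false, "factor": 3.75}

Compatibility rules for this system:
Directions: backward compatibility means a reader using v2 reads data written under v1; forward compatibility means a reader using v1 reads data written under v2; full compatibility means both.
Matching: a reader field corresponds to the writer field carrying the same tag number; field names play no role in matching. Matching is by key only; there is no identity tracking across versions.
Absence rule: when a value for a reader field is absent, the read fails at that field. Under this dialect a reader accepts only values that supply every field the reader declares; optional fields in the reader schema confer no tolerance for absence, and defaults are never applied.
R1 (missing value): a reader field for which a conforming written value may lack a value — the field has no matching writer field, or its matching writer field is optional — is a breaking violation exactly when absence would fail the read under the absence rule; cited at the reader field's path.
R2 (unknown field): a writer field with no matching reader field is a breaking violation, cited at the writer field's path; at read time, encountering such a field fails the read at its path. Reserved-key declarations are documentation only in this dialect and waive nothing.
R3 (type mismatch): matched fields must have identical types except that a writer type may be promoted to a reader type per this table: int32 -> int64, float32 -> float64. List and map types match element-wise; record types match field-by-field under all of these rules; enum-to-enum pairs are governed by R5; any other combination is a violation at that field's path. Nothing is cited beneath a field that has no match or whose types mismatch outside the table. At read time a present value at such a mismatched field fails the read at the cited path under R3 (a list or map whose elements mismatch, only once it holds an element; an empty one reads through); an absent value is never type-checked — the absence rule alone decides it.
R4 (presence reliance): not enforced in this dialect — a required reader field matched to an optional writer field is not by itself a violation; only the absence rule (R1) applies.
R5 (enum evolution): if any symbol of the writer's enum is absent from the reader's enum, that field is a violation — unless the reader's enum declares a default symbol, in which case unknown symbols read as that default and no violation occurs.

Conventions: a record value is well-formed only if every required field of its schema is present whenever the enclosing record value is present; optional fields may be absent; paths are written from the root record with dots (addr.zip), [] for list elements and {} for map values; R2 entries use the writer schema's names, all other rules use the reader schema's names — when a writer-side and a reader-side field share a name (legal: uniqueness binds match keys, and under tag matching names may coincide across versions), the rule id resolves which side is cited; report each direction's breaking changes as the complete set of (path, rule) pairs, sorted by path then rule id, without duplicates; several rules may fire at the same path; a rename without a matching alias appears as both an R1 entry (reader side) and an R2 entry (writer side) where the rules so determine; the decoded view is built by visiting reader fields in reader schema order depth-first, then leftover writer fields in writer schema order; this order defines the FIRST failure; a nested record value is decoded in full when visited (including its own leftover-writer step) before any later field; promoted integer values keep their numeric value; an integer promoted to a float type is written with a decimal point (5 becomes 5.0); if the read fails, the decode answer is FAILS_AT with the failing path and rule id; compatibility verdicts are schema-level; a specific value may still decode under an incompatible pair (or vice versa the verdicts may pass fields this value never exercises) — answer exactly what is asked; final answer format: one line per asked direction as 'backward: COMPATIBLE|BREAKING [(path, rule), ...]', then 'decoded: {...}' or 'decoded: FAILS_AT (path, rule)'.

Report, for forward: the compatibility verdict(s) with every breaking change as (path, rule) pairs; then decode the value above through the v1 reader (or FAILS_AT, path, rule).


forward: BREAKING [(enabled, R1), (enabled, R2), (factor, R1), (phone, R1)]; decoded: FAILS_AT (enabled, R1)

the writer's type comes first in each Profile pair
forward for Profile (reader v1, writer v2):
  tier <- tier (State -> State, writer required)
  tags <- tags (map<string, string> -> map<string, string>, writer required)
  enabled: no writer match
  phone: no writer match
  factor <- factor (float32 -> float32, writer optional)
  writer enabled: unknown to reader
  violation R1 at enabled
  violation R2 at enabled
  violation R1 at factor
  violation R1 at phone
  forward on Profile therefore BREAKING (4)
migrating the Profile value to v1:
  tier := "GREEN"
  tags := {"a": "alpha"}
  read fails at enabled under R1 (no fill)
  => FAILS_AT (enabled, R1)
diffs on Profile not affecting the asked answer:
  enum State (field tier in record Profile): symbol MID removed -> matters only for Profile's backward compatibility — outside the asked direction


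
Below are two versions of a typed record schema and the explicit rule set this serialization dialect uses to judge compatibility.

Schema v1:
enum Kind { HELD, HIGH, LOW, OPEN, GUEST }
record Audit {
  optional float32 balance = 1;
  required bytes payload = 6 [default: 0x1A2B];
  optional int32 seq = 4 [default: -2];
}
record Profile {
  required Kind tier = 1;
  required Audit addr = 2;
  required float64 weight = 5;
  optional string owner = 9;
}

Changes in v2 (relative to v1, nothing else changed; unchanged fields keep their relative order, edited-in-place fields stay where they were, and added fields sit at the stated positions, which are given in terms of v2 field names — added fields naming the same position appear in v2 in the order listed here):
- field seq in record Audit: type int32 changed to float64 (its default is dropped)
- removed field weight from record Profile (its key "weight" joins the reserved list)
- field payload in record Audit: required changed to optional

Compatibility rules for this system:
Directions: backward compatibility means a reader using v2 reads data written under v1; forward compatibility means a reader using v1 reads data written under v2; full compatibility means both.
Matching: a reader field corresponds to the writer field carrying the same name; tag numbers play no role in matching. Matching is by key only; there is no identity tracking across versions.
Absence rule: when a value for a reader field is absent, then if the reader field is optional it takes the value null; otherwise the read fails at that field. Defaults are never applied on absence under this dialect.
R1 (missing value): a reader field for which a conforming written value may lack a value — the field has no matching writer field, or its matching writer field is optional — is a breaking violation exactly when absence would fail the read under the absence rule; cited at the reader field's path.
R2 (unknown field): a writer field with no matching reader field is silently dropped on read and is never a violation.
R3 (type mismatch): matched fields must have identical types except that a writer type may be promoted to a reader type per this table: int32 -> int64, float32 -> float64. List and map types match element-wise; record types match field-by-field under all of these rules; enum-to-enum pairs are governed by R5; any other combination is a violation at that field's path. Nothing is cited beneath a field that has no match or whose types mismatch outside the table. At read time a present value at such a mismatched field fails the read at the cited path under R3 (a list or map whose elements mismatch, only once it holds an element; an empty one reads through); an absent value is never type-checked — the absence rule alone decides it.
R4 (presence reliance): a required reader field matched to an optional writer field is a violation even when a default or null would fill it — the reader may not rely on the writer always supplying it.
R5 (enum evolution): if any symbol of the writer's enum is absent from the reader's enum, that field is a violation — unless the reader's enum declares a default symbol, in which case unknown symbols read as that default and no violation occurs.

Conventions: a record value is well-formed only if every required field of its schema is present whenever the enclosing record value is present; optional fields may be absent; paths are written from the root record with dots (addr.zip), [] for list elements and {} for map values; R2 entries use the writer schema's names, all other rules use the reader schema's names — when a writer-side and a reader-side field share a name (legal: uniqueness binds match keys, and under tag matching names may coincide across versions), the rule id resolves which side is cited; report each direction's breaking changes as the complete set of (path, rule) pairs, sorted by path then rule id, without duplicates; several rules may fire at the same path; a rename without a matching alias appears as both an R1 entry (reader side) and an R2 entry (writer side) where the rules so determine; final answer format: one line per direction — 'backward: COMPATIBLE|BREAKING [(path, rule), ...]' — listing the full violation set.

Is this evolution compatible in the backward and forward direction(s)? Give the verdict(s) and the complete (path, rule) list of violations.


in Profile below, arrows point writer -> reader
backward for Profile (reader v2, writer v1):
  Kind -> Kind, writer required: tier aligns to tier
  Audit -> Audit, writer required: addr aligns to addr
  string -> string, writer optional: owner aligns to owner
  leftover writer field: weight
  float32 -> float32, writer optional: addr.balance aligns to addr.balance
  bytes -> bytes, writer required: addr.payload aligns to addr.payload
  int32 -> float64, writer optional: addr.seq aligns to addr.seq
  breaking: (addr.seq, R3)
  => backward: BREAKING (1)
forward for Profile (reader v1, writer v2):
  Kind -> Kind, writer required: tier aligns to tier
  Audit -> Audit, writer required: addr aligns to addr
  weight has no writer counterpart
  string -> string, writer optional: owner aligns to owner
  float32 -> float32, writer optional: addr.balance aligns to addr.balance
  bytes -> bytes, writer optional: addr.payload aligns to addr.payload
  float64 -> int32, writer optional: addr.seq aligns to addr.seq
  breaking: (addr.payload, R1)
  breaking: (addr.payload, R4)
  breaking: (addr.seq, R3)
  breaking: (weight, R1)
  => forward: BREAKING (4)

backward: BREAKING [(addr.seq, R3)]; forward: BREAKING [(addr.payload, R1), (addr.payload, R4), (addr.seq, R3), (weight, R1)]


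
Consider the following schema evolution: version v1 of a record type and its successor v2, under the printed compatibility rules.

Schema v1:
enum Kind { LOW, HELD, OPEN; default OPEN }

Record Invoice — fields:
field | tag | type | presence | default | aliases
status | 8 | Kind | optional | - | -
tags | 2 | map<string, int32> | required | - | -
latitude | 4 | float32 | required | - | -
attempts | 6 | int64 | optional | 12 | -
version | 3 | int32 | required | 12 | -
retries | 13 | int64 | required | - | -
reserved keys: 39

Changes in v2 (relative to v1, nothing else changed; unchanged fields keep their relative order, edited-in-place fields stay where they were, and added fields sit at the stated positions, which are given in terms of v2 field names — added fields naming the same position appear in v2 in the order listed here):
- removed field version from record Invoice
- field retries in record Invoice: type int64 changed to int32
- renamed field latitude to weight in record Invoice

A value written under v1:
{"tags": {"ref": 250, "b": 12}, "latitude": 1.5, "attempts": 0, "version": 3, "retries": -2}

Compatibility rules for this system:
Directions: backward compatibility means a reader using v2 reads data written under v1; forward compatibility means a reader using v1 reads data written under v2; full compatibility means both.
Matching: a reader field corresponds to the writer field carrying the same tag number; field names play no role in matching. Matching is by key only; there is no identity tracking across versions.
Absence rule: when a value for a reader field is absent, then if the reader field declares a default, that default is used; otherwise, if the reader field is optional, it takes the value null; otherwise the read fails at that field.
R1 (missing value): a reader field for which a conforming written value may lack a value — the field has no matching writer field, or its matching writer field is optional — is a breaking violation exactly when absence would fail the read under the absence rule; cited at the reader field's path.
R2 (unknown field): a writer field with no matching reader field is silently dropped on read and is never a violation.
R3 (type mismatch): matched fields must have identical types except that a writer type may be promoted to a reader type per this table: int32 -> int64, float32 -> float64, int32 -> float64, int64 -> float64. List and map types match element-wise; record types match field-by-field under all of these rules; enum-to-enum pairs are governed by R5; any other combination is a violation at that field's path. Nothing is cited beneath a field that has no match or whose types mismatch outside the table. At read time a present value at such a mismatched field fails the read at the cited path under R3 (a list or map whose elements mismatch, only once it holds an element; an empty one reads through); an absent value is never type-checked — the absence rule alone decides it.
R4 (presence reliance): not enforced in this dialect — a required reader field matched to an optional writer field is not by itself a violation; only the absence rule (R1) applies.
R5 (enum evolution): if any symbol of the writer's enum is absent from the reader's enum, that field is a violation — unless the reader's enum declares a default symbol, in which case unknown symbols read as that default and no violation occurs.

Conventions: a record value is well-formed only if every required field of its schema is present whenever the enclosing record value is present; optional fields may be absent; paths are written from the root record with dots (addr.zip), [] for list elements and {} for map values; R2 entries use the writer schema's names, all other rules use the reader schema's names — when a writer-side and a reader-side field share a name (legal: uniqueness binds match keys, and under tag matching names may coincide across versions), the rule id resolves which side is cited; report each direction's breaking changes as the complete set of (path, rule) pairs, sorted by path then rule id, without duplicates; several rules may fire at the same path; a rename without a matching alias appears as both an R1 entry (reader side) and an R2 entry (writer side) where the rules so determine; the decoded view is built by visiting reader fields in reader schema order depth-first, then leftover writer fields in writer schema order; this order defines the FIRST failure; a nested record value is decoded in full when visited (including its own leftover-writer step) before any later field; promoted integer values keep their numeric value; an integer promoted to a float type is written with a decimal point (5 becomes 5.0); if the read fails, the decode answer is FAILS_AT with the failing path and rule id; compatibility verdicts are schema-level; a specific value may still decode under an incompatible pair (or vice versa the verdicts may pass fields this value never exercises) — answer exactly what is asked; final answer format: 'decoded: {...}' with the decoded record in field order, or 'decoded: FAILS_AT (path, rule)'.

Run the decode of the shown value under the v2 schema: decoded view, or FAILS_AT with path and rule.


decoded: FAILS_AT (retries, R3)

arrows below run writer -> reader for Invoice
decoding the Invoice value with the v2 reader:
  status := null (missing; optional => null)
  tags := {"ref": 250, "b": 12}
  weight := 1.5 (from writer latitude)
  attempts := 0
  read fails at retries under R3
  => FAILS_AT (retries, R3)
remaining Invoice differences; none change what is asked:
  removed field version from record Invoice -> no rule fires on it and the decoded Invoice view is identical with or without it
  renamed field latitude to weight in record Invoice -> no rule fires on it and the decoded Invoice view is identical with or without it


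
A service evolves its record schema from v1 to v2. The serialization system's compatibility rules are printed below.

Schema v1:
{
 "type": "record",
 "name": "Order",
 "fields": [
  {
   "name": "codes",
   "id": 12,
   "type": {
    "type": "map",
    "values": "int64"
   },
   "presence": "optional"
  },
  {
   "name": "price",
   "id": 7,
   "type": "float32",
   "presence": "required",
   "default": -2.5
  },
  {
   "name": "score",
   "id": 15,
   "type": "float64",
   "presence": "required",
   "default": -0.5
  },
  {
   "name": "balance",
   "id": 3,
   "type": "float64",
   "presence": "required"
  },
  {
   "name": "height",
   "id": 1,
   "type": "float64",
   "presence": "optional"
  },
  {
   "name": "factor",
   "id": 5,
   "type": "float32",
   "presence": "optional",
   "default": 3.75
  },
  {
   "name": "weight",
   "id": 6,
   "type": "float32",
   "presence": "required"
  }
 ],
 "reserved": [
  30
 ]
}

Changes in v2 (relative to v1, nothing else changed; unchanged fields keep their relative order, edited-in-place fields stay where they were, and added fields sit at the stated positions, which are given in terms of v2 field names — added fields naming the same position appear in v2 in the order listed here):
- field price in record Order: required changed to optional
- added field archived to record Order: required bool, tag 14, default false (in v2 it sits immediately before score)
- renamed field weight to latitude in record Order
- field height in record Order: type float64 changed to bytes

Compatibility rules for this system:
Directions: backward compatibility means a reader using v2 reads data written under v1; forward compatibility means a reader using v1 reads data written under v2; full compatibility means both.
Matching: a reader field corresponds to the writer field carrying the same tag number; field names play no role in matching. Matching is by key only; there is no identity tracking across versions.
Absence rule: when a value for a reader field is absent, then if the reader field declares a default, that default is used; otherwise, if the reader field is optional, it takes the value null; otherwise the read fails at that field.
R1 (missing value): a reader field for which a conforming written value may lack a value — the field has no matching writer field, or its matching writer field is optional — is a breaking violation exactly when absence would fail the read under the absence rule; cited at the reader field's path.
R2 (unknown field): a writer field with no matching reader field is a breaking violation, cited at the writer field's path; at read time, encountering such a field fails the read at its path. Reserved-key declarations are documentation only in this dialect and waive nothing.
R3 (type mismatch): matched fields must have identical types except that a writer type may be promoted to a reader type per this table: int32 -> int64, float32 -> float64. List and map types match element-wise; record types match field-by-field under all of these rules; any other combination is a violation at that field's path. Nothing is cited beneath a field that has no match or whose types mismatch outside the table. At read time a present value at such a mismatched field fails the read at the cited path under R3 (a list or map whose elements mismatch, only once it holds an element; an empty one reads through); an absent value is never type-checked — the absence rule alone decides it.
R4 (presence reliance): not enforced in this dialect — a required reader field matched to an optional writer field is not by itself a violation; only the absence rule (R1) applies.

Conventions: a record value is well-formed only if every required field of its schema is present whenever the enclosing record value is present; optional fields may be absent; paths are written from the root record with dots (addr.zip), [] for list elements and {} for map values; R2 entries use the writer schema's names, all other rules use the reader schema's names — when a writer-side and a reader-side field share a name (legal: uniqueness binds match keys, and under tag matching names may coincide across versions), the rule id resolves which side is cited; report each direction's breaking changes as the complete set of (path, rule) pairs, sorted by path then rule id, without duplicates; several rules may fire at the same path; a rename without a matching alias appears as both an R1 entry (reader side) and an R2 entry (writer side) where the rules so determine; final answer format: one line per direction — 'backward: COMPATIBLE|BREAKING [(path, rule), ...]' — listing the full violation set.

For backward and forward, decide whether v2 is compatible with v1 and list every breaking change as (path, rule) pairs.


in Order below, arrows point writer -> reader
backward analysis of Order with v2 as reader and v1 as writer:
  writer optional, map<string, int64> -> map<string, int64>: reader codes maps from writer codes
  writer required, float32 -> float32: reader price maps from writer price
  archived has no writer counterpart
  writer required, float64 -> float64: reader score maps from writer score
  writer required, float64 -> float64: reader balance maps from writer balance
  writer optional, float64 -> bytes: reader height maps from writer height
  writer optional, float32 -> float32: reader factor maps from writer factor
  writer required, float32 -> float32: reader latitude maps from writer weight
  rule R3 violated at height
  backward on Order therefore BREAKING (1)
forward analysis of Order with v1 as reader and v2 as writer:
  writer optional, map<string, int64> -> map<string, int64>: reader codes maps from writer codes
  writer optional, float32 -> float32: reader price maps from writer price
  writer required, float64 -> float64: reader score maps from writer score
  writer required, float64 -> float64: reader balance maps from writer balance
  writer optional, bytes -> float64: reader height maps from writer height
  writer optional, float32 -> float32: reader factor maps from writer factor
  writer required, float32 -> float32: reader weight maps from writer latitude
  archived (writer side), unknown to reader
  rule R2 violated at archived
  rule R3 violated at height
  forward on Order therefore BREAKING (2)

backward: BREAKING [(height, R3)]; forward: BREAKING [(archived, R2), (height, R3)]


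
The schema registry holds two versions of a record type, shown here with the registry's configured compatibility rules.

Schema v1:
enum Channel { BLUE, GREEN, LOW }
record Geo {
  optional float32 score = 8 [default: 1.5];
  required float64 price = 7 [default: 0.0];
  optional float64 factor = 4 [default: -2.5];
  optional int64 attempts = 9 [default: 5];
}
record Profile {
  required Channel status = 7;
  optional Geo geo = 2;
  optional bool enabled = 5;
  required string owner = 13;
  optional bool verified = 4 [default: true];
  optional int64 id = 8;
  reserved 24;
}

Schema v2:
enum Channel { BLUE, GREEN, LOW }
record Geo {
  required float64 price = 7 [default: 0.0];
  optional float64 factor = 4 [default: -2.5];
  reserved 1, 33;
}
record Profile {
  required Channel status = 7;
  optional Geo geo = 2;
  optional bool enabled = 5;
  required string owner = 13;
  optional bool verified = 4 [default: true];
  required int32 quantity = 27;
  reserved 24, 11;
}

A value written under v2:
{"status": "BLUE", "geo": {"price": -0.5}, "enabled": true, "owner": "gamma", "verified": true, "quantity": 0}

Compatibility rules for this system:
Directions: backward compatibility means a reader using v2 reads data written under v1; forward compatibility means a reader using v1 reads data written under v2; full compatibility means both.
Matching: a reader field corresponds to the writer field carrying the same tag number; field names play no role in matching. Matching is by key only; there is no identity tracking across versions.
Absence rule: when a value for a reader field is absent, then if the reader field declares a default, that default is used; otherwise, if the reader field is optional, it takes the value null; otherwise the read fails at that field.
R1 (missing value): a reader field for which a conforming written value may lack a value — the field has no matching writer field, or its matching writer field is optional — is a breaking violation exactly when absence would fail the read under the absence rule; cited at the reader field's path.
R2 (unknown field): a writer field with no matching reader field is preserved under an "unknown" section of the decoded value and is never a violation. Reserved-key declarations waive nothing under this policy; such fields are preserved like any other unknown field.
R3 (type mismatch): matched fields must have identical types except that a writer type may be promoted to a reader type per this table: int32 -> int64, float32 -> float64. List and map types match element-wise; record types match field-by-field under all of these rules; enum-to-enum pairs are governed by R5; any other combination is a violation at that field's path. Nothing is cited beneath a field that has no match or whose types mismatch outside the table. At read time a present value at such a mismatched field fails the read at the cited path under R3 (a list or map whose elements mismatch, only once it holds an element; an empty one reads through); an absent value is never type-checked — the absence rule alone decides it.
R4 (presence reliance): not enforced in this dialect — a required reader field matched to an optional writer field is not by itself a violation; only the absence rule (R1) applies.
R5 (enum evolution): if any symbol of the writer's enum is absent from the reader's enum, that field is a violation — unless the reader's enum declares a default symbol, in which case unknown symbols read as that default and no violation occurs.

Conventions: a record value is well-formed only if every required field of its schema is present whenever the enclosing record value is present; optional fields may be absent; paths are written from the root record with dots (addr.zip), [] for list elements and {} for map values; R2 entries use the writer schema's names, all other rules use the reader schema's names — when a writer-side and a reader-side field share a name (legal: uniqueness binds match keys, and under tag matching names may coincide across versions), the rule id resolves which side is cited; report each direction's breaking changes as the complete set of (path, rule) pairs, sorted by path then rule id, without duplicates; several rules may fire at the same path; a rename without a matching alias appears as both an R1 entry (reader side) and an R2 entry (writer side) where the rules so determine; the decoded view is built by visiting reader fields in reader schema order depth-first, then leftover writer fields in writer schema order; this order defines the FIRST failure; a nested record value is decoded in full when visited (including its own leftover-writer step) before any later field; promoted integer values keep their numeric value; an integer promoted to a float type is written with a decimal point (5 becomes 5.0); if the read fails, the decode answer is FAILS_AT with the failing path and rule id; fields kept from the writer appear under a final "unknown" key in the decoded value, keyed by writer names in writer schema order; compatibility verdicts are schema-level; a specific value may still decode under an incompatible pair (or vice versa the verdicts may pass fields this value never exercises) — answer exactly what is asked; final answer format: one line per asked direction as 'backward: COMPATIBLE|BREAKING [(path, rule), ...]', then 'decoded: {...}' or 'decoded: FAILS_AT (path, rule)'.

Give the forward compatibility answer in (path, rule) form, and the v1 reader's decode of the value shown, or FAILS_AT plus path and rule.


the writer's type comes first in each Profile pair
forward analysis of Profile with v1 as reader and v2 as writer:
  writer required, Channel -> Channel: reader status maps from writer status
  writer optional, Geo -> Geo: reader geo maps from writer geo
  writer optional, bool -> bool: reader enabled maps from writer enabled
  writer required, string -> string: reader owner maps from writer owner
  writer optional, bool -> bool: reader verified maps from writer verified
  id: no writer-side match
  quantity (writer side), unknown to reader
  geo.score: no writer-side match
  writer required, float64 -> float64: reader geo.price maps from writer geo.price
  writer optional, float64 -> float64: reader geo.factor maps from writer geo.factor
  geo.attempts: no writer-side match
  => forward verdict for Profile: COMPATIBLE, no violations
decode walk for Profile under reader schema v1:
  status := "BLUE"
  geo.score := 1.5 (absent -> default)
  geo.price := -0.5
  geo.factor := -2.5 (absent -> default)
  geo.attempts := 5 (absent -> default)
  enabled := true
  owner := "gamma"
  verified := true
  id := null (absent, optional -> null)
  writer quantity: kept under "unknown"
  => decoded: {"status": "BLUE", "geo": {"score": 1.5, "price": -0.5, "factor": -2.5, "attempts": 5}, "enabled": true, "owner": "gamma", "verified": true, "id": null, "unknown": {"quantity": 0}}
the other Profile changes do not affect what is asked:
  removed field id from record Profile -> inert for the asked Profile verdict: nothing fires
  removed field score from record Geo -> inert for the asked Profile verdict: nothing fires
  removed field attempts from record Geo -> inert for the asked Profile verdict: nothing fires

forward: COMPATIBLE []; decoded: {"status": "BLUE", "geo": {"score": 1.5, "price": -0.5, "factor": -2.5, "attempts": 5}, "enabled": true, "owner": "gamma", "verified": true, "id": null, "unknown": {"quantity": 0}}


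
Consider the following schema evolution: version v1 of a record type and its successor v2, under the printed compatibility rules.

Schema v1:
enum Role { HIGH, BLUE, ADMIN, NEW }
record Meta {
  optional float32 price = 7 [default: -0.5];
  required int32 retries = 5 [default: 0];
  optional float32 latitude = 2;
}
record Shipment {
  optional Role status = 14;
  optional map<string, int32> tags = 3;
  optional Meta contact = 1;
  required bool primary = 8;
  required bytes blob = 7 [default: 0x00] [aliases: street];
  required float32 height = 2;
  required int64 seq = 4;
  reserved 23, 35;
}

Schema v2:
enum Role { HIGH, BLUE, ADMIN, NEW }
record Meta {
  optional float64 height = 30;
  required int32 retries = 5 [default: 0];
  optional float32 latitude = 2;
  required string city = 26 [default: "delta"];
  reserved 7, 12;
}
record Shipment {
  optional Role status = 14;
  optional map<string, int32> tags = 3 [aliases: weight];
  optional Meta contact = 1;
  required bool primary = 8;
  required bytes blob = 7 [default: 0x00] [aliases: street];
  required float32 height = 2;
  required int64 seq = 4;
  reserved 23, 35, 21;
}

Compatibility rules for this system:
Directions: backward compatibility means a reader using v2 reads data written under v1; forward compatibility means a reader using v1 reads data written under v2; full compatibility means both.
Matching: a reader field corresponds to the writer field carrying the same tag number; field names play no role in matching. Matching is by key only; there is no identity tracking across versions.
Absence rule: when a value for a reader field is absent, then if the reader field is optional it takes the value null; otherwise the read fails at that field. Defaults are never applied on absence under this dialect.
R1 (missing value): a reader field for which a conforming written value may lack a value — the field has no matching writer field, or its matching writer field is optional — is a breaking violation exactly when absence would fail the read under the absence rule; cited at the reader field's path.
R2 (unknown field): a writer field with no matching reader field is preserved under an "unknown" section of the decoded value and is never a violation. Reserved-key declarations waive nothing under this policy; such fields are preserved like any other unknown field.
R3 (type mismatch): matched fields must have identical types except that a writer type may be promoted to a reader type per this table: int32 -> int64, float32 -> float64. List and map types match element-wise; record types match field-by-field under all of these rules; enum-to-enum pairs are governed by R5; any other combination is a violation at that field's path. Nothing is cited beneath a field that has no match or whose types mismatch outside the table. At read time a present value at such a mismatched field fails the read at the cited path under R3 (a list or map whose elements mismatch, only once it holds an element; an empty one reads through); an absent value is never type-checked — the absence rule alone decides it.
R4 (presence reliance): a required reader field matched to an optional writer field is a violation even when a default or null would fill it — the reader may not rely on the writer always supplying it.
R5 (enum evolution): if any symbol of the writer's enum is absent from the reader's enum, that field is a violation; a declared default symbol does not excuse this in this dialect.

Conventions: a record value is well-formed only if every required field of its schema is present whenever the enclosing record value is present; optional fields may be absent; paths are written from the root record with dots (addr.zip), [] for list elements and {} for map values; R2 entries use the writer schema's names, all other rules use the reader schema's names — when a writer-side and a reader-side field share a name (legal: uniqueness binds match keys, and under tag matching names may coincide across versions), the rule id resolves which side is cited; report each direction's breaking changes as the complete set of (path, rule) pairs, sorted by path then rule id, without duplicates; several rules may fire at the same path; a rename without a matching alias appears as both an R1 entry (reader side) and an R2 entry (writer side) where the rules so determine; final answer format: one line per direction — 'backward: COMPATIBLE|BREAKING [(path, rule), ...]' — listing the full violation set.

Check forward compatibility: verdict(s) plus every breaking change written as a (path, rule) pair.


the writer's type comes first in each Shipment pair
forward on Shipment — v1 reading data written by v2:
  status: Role -> Role, writer optional; from status
  tags: map<string, int32> -> map<string, int32>, writer optional; from tags
  contact: Meta -> Meta, writer optional; from contact
  primary: bool -> bool, writer required; from primary
  blob: bytes -> bytes, writer required; from blob
  height: float32 -> float32, writer required; from height
  seq: int64 -> int64, writer required; from seq
  no writer field matches reader contact.price
  contact.retries: int32 -> int32, writer required; from contact.retries
  contact.latitude: float32 -> float32, writer optional; from contact.latitude
  writer contact.height: unknown to reader
  writer contact.city: unknown to reader
  => forward verdict for Shipment: COMPATIBLE, no violations
remaining Shipment differences; none change what is asked:
  added field city to record Meta: required string, tag 26, default "delta" (in v2 it sits last) -> fires only in the backward direction of Shipment, which is not asked here
  added field height to record Meta: optional float64, tag 30 (in v2 it sits immediately before retries) -> no rule fires on it in Shipment's dialect; the asked verdict holds
  removed field price from record Meta (its key 7 joins the reserved list) -> no rule fires on it in Shipment's dialect; the asked verdict holds

forward: COMPATIBLE []


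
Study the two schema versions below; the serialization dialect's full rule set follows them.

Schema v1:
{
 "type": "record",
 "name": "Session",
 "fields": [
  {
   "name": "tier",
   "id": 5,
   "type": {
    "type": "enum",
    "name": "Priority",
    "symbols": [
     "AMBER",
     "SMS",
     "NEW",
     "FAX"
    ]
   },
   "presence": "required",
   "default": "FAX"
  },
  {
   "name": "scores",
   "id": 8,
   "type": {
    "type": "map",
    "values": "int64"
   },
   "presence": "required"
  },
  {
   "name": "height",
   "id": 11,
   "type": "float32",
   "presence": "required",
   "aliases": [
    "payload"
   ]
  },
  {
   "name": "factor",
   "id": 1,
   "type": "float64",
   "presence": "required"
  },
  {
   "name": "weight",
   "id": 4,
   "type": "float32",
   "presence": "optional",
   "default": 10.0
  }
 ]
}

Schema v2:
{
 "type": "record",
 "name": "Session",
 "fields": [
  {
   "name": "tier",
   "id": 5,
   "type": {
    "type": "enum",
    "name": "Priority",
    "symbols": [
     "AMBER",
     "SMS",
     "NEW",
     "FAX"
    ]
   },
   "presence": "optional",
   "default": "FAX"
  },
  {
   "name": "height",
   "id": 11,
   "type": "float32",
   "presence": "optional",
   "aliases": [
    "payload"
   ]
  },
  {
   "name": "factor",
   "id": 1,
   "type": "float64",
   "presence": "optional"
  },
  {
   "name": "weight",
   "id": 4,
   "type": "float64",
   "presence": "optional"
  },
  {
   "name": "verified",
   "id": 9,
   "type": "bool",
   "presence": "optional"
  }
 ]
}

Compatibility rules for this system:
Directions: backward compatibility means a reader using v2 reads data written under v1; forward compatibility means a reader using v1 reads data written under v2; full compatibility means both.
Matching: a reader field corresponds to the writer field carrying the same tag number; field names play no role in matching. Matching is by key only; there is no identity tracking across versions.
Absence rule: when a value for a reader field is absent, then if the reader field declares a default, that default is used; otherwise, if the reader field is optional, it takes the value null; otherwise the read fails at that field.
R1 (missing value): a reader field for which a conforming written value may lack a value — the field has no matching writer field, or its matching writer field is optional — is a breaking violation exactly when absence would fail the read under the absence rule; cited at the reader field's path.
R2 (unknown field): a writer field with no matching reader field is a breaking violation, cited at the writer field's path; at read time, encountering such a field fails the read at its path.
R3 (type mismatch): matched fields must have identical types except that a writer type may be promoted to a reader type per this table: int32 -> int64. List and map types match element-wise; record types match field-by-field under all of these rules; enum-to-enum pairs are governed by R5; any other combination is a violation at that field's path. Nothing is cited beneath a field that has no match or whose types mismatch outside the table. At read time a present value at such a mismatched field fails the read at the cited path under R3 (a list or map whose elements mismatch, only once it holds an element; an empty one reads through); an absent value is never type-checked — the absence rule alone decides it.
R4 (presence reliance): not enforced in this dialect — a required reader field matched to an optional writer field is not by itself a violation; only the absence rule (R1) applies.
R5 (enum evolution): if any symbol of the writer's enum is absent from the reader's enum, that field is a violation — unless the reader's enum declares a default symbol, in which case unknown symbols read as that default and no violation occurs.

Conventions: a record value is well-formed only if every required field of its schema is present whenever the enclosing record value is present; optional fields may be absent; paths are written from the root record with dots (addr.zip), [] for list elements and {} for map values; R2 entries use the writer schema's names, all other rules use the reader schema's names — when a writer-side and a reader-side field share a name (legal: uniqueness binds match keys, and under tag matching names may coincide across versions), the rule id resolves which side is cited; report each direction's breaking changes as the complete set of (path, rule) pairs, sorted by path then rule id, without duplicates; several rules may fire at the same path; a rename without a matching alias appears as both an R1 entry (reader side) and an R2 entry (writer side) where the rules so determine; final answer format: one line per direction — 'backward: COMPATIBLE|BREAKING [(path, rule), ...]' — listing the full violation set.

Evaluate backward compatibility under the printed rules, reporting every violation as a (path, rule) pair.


each type pair in Session: writer, then reader
checking backward for Session: reader v2 against writer v1:
  tier: paired with writer tier (Priority -> Priority; writer required)
  height: paired with writer height (float32 -> float32; writer required)
  factor: paired with writer factor (float64 -> float64; writer required)
  weight: paired with writer weight (float32 -> float64; writer optional)
  verified has no writer counterpart
  writer scores: unknown to reader
  breaking: (scores, R2)
  breaking: (weight, R3)
  backward on Session therefore BREAKING (2)
diffs on Session not affecting the asked answer:
  field factor in record Session: required changed to optional -> affects forward compatibility only, which is not asked
  field tier in record Session: required changed to optional -> inert for the asked Session verdict: nothing fires
  added field verified to record Session: optional bool, tag 9 (in v2 it sits last) -> affects forward compatibility only, which is not asked
  field height in record Session: required changed to optional -> affects forward compatibility only, which is not asked

backward: BREAKING [(scores, R2), (weight, R3)]
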